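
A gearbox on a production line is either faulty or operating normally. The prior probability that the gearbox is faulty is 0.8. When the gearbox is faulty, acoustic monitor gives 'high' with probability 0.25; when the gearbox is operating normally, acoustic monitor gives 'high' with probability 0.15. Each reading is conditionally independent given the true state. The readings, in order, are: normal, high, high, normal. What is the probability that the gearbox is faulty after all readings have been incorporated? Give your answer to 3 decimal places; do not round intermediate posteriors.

0.896

Apply Bayes' rule sequentially, carrying P(faulty) forward.
After 'normal': P(faulty) = 0.75·0.8000 / (0.75·0.8000 + 0.85·0.2000) ≈ 0.7792
After 'high': P(faulty) = 0.25·0.7792 / (0.25·0.7792 + 0.15·0.2208) ≈ 0.8547
After 'high': P(faulty) = 0.25·0.8547 / (0.25·0.8547 + 0.15·0.1453) ≈ 0.9074
After 'normal': P(faulty) = 0.75·0.9074 / (0.75·0.9074 + 0.85·0.0926) ≈ 0.8964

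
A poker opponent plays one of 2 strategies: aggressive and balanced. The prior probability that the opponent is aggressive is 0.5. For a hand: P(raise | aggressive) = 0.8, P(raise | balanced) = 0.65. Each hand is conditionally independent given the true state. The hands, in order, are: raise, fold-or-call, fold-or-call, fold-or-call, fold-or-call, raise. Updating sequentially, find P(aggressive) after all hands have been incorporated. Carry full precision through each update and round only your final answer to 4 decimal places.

Apply Bayes' rule sequentially, carrying P(aggressive) forward.
After 'raise': P(aggressive) = 0.8·0.5000 / (0.8·0.5000 + 0.65·0.5000) ≈ 0.5517
After 'fold-or-call': P(aggressive) = 0.2·0.5517 / (0.2·0.5517 + 0.35·0.4483) ≈ 0.4129
After 'fold-or-call': P(aggressive) = 0.2·0.4129 / (0.2·0.4129 + 0.35·0.5871) ≈ 0.2867
After 'fold-or-call': P(aggressive) = 0.2·0.2867 / (0.2·0.2867 + 0.35·0.7133) ≈ 0.1868
After 'fold-or-call': P(aggressive) = 0.2·0.1868 / (0.2·0.1868 + 0.35·0.8132) ≈ 0.1160
After 'raise': P(aggressive) = 0.8·0.1160 / (0.8·0.1160 + 0.65·0.8840) ≈ 0.1391

0.1391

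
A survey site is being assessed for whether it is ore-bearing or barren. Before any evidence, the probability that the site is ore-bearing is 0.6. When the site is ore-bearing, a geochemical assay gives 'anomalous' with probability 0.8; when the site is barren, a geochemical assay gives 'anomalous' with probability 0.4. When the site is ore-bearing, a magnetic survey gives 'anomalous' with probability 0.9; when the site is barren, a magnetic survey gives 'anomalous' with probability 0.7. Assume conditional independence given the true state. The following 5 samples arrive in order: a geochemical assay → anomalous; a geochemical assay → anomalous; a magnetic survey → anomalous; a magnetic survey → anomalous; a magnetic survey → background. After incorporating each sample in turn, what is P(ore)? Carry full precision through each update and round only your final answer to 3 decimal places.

Each posterior becomes the prior for the next update.
After a geochemical assay='anomalous': P(ore) = 0.8·0.6000 / (0.8·0.6000 + 0.4·0.4000) ≈ 0.7500
After a geochemical assay='anomalous': P(ore) = 0.8·0.7500 / (0.8·0.7500 + 0.4·0.2500) ≈ 0.8571
After a magnetic survey='anomalous': P(ore) = 0.9·0.8571 / (0.9·0.8571 + 0.7·0.1429) ≈ 0.8852
After a magnetic survey='anomalous': P(ore) = 0.9·0.8852 / (0.9·0.8852 + 0.7·0.1148) ≈ 0.9084
After a magnetic survey='background': P(ore) = 0.1·0.9084 / (0.1·0.9084 + 0.3·0.0916) ≈ 0.7678

0.768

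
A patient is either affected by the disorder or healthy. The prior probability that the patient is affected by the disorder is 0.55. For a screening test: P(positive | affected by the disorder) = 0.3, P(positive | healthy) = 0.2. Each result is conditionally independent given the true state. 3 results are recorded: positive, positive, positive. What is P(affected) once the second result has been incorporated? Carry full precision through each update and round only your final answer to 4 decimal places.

0.7333

After 'positive': P(affected) = 0.3·0.5500 / (0.3·0.5500 + 0.2·0.4500) ≈ 0.6471
After 'positive': P(affected) = 0.3·0.6471 / (0.3·0.6471 + 0.2·0.3529) ≈ 0.7333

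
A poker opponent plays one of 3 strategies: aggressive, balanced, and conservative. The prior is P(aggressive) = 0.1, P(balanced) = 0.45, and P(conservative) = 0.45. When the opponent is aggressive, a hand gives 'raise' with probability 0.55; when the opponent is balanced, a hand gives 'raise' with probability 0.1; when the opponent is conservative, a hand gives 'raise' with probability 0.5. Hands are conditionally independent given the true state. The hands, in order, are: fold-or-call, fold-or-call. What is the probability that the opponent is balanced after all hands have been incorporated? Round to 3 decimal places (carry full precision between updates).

After 'fold-or-call': normaliser = 0.45·0.1000 + 0.9·0.4500 + 0.5·0.4500; P(aggressive) ≈ 0.0667, P(balanced) ≈ 0.6000, P(conservative) ≈ 0.3333
After 'fold-or-call': normaliser = 0.45·0.0667 + 0.9·0.6000 + 0.5·0.3333; P(aggressive) ≈ 0.0407, P(balanced) ≈ 0.7330, P(conservative) ≈ 0.2262

0.733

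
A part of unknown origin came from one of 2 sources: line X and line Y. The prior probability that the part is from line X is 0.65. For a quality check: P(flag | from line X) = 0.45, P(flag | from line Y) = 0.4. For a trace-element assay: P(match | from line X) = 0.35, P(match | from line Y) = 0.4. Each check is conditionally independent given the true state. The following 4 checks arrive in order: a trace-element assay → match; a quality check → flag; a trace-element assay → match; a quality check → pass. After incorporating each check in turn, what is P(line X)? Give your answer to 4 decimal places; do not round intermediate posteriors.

After a trace-element assay='match': P(line X) = 0.35·0.6500 / (0.35·0.6500 + 0.4·0.3500) ≈ 0.6190
After a quality check='flag': P(line X) = 0.45·0.6190 / (0.45·0.6190 + 0.4·0.3810) ≈ 0.6464
After a trace-element assay='match': P(line X) = 0.35·0.6464 / (0.35·0.6464 + 0.4·0.3536) ≈ 0.6153
After a quality check='pass': P(line X) = 0.55·0.6153 / (0.55·0.6153 + 0.6·0.3847) ≈ 0.5945

0.5945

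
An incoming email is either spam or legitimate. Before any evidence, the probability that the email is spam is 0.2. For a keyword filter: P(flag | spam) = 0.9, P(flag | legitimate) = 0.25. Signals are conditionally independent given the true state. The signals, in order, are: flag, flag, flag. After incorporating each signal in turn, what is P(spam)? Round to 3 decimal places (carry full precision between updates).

After 'flag': P(spam) = 0.9·0.2000 / (0.9·0.2000 + 0.25·0.8000) ≈ 0.4737
After 'flag': P(spam) = 0.9·0.4737 / (0.9·0.4737 + 0.25·0.5263) ≈ 0.7642
After 'flag': P(spam) = 0.9·0.7642 / (0.9·0.7642 + 0.25·0.2358) ≈ 0.9210

0.921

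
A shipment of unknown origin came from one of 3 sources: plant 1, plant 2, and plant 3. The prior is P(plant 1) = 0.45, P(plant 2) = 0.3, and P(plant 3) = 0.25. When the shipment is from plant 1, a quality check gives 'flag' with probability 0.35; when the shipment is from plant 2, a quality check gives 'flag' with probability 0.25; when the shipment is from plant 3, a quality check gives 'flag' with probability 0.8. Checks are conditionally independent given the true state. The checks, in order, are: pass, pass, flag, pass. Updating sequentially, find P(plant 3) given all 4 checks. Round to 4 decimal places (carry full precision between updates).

Each posterior becomes the prior for the next update.
After 'pass': normaliser = 0.65·0.4500 + 0.75·0.3000 + 0.2·0.2500; P(plant 1) ≈ 0.5154, P(plant 2) ≈ 0.3965, P(plant 3) ≈ 0.0881
After 'pass': normaliser = 0.65·0.5154 + 0.75·0.3965 + 0.2·0.0881; P(plant 1) ≈ 0.5154, P(plant 2) ≈ 0.4575, P(plant 3) ≈ 0.0271
After 'flag': normaliser = 0.35·0.5154 + 0.25·0.4575 + 0.8·0.0271; P(plant 1) ≈ 0.5701, P(plant 2) ≈ 0.3614, P(plant 3) ≈ 0.0685
After 'pass': normaliser = 0.65·0.5701 + 0.75·0.3614 + 0.2·0.0685; P(plant 1) ≈ 0.5654, P(plant 2) ≈ 0.4136, P(plant 3) ≈ 0.0209

0.0209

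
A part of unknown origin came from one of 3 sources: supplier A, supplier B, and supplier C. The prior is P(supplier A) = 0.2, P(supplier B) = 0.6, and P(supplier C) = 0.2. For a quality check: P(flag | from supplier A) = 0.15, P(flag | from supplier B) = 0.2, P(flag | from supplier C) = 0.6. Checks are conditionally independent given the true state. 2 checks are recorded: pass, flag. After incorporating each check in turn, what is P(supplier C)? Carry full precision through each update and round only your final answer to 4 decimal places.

0.2832

Apply Bayes' rule sequentially, carrying P(supplier C) forward.
After 'pass': normaliser = 0.85·0.2000 + 0.8·0.6000 + 0.4·0.2000; P(supplier A) ≈ 0.2329, P(supplier B) ≈ 0.6575, P(supplier C) ≈ 0.1096
After 'flag': normaliser = 0.15·0.2329 + 0.2·0.6575 + 0.6·0.1096; P(supplier A) ≈ 0.1504, P(supplier B) ≈ 0.5664, P(supplier C) ≈ 0.2832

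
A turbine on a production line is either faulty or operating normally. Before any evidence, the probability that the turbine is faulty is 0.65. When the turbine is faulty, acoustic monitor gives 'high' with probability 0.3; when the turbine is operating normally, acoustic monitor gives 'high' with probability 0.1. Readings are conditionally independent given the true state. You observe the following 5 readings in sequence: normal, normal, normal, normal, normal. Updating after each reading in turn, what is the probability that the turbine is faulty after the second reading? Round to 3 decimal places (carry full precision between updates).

0.529

Apply Bayes' rule sequentially, carrying P(faulty) forward.
After 'normal': P(faulty) = 0.7·0.6500 / (0.7·0.6500 + 0.9·0.3500) ≈ 0.5909
After 'normal': P(faulty) = 0.7·0.5909 / (0.7·0.5909 + 0.9·0.4091) ≈ 0.5291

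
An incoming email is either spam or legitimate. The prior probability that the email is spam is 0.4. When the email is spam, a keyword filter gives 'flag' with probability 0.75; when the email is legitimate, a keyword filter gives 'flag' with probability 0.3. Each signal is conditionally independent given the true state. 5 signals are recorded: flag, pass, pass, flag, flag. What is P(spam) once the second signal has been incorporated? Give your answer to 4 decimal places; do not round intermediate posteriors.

0.3731

After 'flag': P(spam) = 0.75·0.4000 / (0.75·0.4000 + 0.3·0.6000) ≈ 0.6250
After 'pass': P(spam) = 0.25·0.6250 / (0.25·0.6250 + 0.7·0.3750) ≈ 0.3731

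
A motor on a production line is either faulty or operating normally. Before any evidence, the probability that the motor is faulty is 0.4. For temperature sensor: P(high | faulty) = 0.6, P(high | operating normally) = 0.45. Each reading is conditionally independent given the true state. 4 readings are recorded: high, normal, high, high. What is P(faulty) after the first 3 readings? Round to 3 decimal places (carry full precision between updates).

0.463

After 'high': P(faulty) = 0.6·0.4000 / (0.6·0.4000 + 0.45·0.6000) ≈ 0.4706
After 'normal': P(faulty) = 0.4·0.4706 / (0.4·0.4706 + 0.55·0.5294) ≈ 0.3926
After 'high': P(faulty) = 0.6·0.3926 / (0.6·0.3926 + 0.45·0.6074) ≈ 0.4629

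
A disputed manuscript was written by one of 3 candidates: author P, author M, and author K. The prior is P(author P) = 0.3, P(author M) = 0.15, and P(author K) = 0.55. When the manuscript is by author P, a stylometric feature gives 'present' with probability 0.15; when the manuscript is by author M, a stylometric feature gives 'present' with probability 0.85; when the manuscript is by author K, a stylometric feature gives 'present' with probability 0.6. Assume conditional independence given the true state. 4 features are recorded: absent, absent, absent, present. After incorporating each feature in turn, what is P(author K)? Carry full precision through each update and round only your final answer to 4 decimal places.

After 'absent': normaliser = 0.85·0.3000 + 0.15·0.1500 + 0.4·0.5500; P(author P) ≈ 0.5126, P(author M) ≈ 0.0452, P(author K) ≈ 0.4422
After 'absent': normaliser = 0.85·0.5126 + 0.15·0.0452 + 0.4·0.4422; P(author P) ≈ 0.7034, P(author M) ≈ 0.0110, P(author K) ≈ 0.2856
After 'absent': normaliser = 0.85·0.7034 + 0.15·0.0110 + 0.4·0.2856; P(author P) ≈ 0.8377, P(author M) ≈ 0.0023, P(author K) ≈ 0.1600
After 'present': normaliser = 0.15·0.8377 + 0.85·0.0023 + 0.6·0.1600; P(author P) ≈ 0.5619, P(author M) ≈ 0.0087, P(author K) ≈ 0.4294

0.4294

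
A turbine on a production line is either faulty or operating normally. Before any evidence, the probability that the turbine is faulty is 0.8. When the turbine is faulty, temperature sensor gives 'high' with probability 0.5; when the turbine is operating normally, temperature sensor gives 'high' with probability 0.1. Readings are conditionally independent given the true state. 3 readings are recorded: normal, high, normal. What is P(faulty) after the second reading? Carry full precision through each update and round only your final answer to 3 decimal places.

After 'normal': P(faulty) = 0.5·0.8000 / (0.5·0.8000 + 0.9·0.2000) ≈ 0.6897
After 'high': P(faulty) = 0.5·0.6897 / (0.5·0.6897 + 0.1·0.3103) ≈ 0.9174

0.917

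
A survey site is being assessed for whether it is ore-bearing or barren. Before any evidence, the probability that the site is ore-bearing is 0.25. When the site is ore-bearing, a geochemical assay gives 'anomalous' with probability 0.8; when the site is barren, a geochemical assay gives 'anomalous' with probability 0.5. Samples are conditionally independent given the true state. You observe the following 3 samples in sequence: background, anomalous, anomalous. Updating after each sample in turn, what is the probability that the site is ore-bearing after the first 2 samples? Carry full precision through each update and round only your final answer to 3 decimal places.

After 'background': P(ore) = 0.2·0.2500 / (0.2·0.2500 + 0.5·0.7500) ≈ 0.1176
After 'anomalous': P(ore) = 0.8·0.1176 / (0.8·0.1176 + 0.5·0.8824) ≈ 0.1758

0.176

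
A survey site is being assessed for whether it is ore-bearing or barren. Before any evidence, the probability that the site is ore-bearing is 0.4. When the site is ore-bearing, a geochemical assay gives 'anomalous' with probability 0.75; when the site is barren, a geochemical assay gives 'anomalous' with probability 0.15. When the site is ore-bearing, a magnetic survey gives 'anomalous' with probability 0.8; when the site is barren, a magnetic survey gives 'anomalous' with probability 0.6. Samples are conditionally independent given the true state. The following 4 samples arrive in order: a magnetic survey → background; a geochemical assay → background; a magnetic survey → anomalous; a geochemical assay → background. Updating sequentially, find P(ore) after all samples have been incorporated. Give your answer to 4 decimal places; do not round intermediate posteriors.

0.0370

After a magnetic survey='background': P(ore) = 0.2·0.4000 / (0.2·0.4000 + 0.4·0.6000) ≈ 0.2500
After a geochemical assay='background': P(ore) = 0.25·0.2500 / (0.25·0.2500 + 0.85·0.7500) ≈ 0.0893
After a magnetic survey='anomalous': P(ore) = 0.8·0.0893 / (0.8·0.0893 + 0.6·0.9107) ≈ 0.1156
After a geochemical assay='background': P(ore) = 0.25·0.1156 / (0.25·0.1156 + 0.85·0.8844) ≈ 0.0370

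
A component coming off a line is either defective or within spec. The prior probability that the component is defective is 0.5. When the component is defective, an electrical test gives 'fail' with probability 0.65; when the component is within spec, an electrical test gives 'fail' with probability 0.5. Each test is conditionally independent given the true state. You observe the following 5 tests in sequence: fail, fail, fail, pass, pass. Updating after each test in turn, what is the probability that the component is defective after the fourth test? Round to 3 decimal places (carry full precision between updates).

0.606

Each posterior becomes the prior for the next update.
After 'fail': P(defective) = 0.65·0.5000 / (0.65·0.5000 + 0.5·0.5000) ≈ 0.5652
After 'fail': P(defective) = 0.65·0.5652 / (0.65·0.5652 + 0.5·0.4348) ≈ 0.6283
After 'fail': P(defective) = 0.65·0.6283 / (0.65·0.6283 + 0.5·0.3717) ≈ 0.6872
After 'pass': P(defective) = 0.35·0.6872 / (0.35·0.6872 + 0.5·0.3128) ≈ 0.6060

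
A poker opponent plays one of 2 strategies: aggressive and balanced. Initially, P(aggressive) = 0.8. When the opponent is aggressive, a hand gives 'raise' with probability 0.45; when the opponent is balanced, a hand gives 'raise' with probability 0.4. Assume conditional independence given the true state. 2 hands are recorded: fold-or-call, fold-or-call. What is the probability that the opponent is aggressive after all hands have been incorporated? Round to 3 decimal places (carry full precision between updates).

After 'fold-or-call': P(aggressive) = 0.55·0.8000 / (0.55·0.8000 + 0.6·0.2000) ≈ 0.7857
After 'fold-or-call': P(aggressive) = 0.55·0.7857 / (0.55·0.7857 + 0.6·0.2143) ≈ 0.7707

0.771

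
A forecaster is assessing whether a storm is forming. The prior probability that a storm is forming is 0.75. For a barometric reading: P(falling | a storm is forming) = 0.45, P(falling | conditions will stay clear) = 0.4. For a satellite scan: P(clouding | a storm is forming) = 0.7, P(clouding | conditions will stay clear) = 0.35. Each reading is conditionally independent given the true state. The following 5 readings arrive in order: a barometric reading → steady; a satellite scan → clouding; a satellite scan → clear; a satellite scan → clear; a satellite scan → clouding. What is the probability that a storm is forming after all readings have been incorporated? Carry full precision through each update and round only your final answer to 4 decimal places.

0.7009

After a barometric reading='steady': P(storm) = 0.55·0.7500 / (0.55·0.7500 + 0.6·0.2500) ≈ 0.7333
After a satellite scan='clouding': P(storm) = 0.7·0.7333 / (0.7·0.7333 + 0.35·0.2667) ≈ 0.8462
After a satellite scan='clear': P(storm) = 0.3·0.8462 / (0.3·0.8462 + 0.65·0.1538) ≈ 0.7174
After a satellite scan='clear': P(storm) = 0.3·0.7174 / (0.3·0.7174 + 0.65·0.2826) ≈ 0.5395
After a satellite scan='clouding': P(storm) = 0.7·0.5395 / (0.7·0.5395 + 0.35·0.4605) ≈ 0.7009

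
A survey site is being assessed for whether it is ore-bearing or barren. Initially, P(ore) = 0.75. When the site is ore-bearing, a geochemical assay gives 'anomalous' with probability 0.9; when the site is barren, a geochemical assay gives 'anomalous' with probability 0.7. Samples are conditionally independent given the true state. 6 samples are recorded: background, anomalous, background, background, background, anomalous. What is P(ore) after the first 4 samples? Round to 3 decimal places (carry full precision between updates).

0.125

Apply Bayes' rule sequentially, carrying P(ore) forward.
After 'background': P(ore) = 0.1·0.7500 / (0.1·0.7500 + 0.3·0.2500) ≈ 0.5000
After 'anomalous': P(ore) = 0.9·0.5000 / (0.9·0.5000 + 0.7·0.5000) ≈ 0.5625
After 'background': P(ore) = 0.1·0.5625 / (0.1·0.5625 + 0.3·0.4375) ≈ 0.3000
After 'background': P(ore) = 0.1·0.3000 / (0.1·0.3000 + 0.3·0.7000) ≈ 0.1250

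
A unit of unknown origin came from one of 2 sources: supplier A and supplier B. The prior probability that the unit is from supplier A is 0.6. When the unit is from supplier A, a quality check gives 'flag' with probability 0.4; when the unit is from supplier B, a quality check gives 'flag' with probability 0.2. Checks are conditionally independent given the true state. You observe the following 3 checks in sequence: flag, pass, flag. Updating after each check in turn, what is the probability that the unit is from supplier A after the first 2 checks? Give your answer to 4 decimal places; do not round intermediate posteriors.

After 'flag': P(supplier A) = 0.4·0.6000 / (0.4·0.6000 + 0.2·0.4000) ≈ 0.7500
After 'pass': P(supplier A) = 0.6·0.7500 / (0.6·0.7500 + 0.8·0.2500) ≈ 0.6923

0.6923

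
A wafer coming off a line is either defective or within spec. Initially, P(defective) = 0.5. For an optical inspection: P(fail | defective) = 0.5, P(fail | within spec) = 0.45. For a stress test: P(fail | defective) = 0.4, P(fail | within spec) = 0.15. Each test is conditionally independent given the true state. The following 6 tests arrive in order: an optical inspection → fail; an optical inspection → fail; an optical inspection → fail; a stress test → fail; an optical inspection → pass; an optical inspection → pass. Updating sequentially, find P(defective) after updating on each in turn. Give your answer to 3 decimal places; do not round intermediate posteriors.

0.751

After an optical inspection='fail': P(defective) = 0.5·0.5000 / (0.5·0.5000 + 0.45·0.5000) ≈ 0.5263
After an optical inspection='fail': P(defective) = 0.5·0.5263 / (0.5·0.5263 + 0.45·0.4737) ≈ 0.5525
After an optical inspection='fail': P(defective) = 0.5·0.5525 / (0.5·0.5525 + 0.45·0.4475) ≈ 0.5784
After a stress test='fail': P(defective) = 0.4·0.5784 / (0.4·0.5784 + 0.15·0.4216) ≈ 0.7853
After an optical inspection='pass': P(defective) = 0.5·0.7853 / (0.5·0.7853 + 0.55·0.2147) ≈ 0.7688
After an optical inspection='pass': P(defective) = 0.5·0.7688 / (0.5·0.7688 + 0.55·0.2312) ≈ 0.7514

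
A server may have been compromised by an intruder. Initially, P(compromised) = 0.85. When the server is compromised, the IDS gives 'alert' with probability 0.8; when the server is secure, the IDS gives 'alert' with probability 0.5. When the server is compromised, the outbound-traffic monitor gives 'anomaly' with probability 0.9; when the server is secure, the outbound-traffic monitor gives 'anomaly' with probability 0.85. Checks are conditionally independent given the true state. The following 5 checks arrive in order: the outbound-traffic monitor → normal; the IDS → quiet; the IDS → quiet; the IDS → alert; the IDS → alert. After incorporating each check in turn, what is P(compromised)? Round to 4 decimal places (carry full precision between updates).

0.6074

Apply Bayes' rule sequentially, carrying P(compromised) forward.
After the outbound-traffic monitor='normal': P(compromised) = 0.1·0.8500 / (0.1·0.8500 + 0.15·0.1500) ≈ 0.7907
After the IDS='quiet': P(compromised) = 0.2·0.7907 / (0.2·0.7907 + 0.5·0.2093) ≈ 0.6018
After the IDS='quiet': P(compromised) = 0.2·0.6018 / (0.2·0.6018 + 0.5·0.3982) ≈ 0.3767
After the IDS='alert': P(compromised) = 0.8·0.3767 / (0.8·0.3767 + 0.5·0.6233) ≈ 0.4916
After the IDS='alert': P(compromised) = 0.8·0.4916 / (0.8·0.4916 + 0.5·0.5084) ≈ 0.6074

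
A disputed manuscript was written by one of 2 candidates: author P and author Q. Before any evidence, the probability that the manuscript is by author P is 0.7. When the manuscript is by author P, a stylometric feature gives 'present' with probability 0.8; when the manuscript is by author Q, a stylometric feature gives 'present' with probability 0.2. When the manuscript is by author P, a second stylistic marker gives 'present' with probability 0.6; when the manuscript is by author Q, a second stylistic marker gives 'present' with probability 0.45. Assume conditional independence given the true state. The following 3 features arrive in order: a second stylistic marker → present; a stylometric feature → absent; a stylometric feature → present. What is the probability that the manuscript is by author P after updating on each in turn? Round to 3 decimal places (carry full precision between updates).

After a second stylistic marker='present': P(author P) = 0.6·0.7000 / (0.6·0.7000 + 0.45·0.3000) ≈ 0.7568
After a stylometric feature='absent': P(author P) = 0.2·0.7568 / (0.2·0.7568 + 0.8·0.2432) ≈ 0.4375
After a stylometric feature='present': P(author P) = 0.8·0.4375 / (0.8·0.4375 + 0.2·0.5625) ≈ 0.7568

0.757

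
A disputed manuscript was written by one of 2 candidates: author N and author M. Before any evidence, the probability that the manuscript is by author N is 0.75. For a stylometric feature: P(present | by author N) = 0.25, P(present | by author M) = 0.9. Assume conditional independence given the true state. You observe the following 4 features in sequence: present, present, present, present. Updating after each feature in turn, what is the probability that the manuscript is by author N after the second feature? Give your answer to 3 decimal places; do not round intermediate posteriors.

0.188

After 'present': P(author N) = 0.25·0.7500 / (0.25·0.7500 + 0.9·0.2500) ≈ 0.4545
After 'present': P(author N) = 0.25·0.4545 / (0.25·0.4545 + 0.9·0.5455) ≈ 0.1880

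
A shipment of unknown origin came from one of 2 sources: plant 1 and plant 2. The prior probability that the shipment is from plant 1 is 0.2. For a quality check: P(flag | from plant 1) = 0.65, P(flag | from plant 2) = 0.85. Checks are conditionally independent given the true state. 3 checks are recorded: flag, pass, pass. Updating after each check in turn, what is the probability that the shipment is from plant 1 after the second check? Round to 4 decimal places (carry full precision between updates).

0.3085

After 'flag': P(plant 1) = 0.65·0.2000 / (0.65·0.2000 + 0.85·0.8000) ≈ 0.1605
After 'pass': P(plant 1) = 0.35·0.1605 / (0.35·0.1605 + 0.15·0.8395) ≈ 0.3085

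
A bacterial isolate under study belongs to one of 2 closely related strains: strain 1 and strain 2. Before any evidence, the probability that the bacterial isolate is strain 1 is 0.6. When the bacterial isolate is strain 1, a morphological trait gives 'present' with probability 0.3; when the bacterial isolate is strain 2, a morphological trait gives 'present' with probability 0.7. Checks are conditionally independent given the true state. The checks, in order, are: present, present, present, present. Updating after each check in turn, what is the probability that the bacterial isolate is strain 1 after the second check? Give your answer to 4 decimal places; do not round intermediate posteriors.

Each posterior becomes the prior for the next update.
After 'present': P(strain 1) = 0.3·0.6000 / (0.3·0.6000 + 0.7·0.4000) ≈ 0.3913
After 'present': P(strain 1) = 0.3·0.3913 / (0.3·0.3913 + 0.7·0.6087) ≈ 0.2160

0.2160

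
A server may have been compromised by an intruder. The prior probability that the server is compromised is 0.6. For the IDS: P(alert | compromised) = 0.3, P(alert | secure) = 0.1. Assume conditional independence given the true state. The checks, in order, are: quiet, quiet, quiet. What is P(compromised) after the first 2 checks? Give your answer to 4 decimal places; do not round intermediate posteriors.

After 'quiet': P(compromised) = 0.7·0.6000 / (0.7·0.6000 + 0.9·0.4000) ≈ 0.5385
After 'quiet': P(compromised) = 0.7·0.5385 / (0.7·0.5385 + 0.9·0.4615) ≈ 0.4757

0.4757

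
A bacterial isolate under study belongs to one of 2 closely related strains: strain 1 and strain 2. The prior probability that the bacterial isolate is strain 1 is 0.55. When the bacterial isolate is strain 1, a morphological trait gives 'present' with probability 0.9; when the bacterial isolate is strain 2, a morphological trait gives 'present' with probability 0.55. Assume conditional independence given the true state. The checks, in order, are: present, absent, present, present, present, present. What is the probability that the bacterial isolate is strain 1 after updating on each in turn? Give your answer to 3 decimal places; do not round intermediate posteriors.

Each posterior becomes the prior for the next update.
After 'present': P(strain 1) = 0.9·0.5500 / (0.9·0.5500 + 0.55·0.4500) ≈ 0.6667
After 'absent': P(strain 1) = 0.1·0.6667 / (0.1·0.6667 + 0.45·0.3333) ≈ 0.3077
After 'present': P(strain 1) = 0.9·0.3077 / (0.9·0.3077 + 0.55·0.6923) ≈ 0.4211
After 'present': P(strain 1) = 0.9·0.4211 / (0.9·0.4211 + 0.55·0.5789) ≈ 0.5434
After 'present': P(strain 1) = 0.9·0.5434 / (0.9·0.5434 + 0.55·0.4566) ≈ 0.6607
After 'present': P(strain 1) = 0.9·0.6607 / (0.9·0.6607 + 0.55·0.3393) ≈ 0.7611

0.761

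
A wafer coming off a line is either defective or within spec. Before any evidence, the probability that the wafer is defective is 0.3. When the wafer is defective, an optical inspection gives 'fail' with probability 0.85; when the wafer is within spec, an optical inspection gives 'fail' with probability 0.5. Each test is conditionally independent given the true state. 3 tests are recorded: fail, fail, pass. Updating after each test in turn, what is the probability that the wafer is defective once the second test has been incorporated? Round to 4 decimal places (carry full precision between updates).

0.5533

After 'fail': P(defective) = 0.85·0.3000 / (0.85·0.3000 + 0.5·0.7000) ≈ 0.4215
After 'fail': P(defective) = 0.85·0.4215 / (0.85·0.4215 + 0.5·0.5785) ≈ 0.5533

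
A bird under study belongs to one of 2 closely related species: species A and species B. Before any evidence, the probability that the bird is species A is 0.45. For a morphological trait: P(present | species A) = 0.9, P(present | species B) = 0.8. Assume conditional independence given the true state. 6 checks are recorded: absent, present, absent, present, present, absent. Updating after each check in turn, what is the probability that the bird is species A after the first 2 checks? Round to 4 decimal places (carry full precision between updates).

Apply Bayes' rule sequentially, carrying P(species A) forward.
After 'absent': P(species A) = 0.1·0.4500 / (0.1·0.4500 + 0.2·0.5500) ≈ 0.2903
After 'present': P(species A) = 0.9·0.2903 / (0.9·0.2903 + 0.8·0.7097) ≈ 0.3152

0.3152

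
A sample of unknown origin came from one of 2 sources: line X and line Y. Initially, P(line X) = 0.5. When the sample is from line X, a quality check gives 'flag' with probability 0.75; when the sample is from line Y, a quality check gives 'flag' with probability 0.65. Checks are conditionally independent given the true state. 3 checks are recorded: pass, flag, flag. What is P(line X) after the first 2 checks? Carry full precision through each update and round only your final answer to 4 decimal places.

After 'pass': P(line X) = 0.25·0.5000 / (0.25·0.5000 + 0.35·0.5000) ≈ 0.4167
After 'flag': P(line X) = 0.75·0.4167 / (0.75·0.4167 + 0.65·0.5833) ≈ 0.4518

0.4518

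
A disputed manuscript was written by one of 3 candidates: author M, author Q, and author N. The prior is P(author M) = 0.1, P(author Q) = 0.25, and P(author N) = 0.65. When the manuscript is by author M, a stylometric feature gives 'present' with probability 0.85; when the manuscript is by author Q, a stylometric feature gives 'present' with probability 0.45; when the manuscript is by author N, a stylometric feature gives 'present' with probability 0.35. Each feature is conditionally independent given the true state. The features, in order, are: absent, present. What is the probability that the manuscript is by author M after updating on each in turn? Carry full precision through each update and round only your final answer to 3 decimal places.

0.057

Each posterior becomes the prior for the next update.
After 'absent': normaliser = 0.15·0.1000 + 0.55·0.2500 + 0.65·0.6500; P(author M) ≈ 0.0261, P(author Q) ≈ 0.2391, P(author N) ≈ 0.7348
After 'present': normaliser = 0.85·0.0261 + 0.45·0.2391 + 0.35·0.7348; P(author M) ≈ 0.0573, P(author Q) ≈ 0.2781, P(author N) ≈ 0.6646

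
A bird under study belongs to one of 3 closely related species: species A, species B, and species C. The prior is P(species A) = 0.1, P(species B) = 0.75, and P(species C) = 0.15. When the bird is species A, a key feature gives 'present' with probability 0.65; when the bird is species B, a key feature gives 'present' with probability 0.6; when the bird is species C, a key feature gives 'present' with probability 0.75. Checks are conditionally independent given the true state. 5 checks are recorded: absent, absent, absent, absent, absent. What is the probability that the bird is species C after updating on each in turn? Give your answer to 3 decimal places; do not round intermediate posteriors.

0.018

After 'absent': normaliser = 0.35·0.1000 + 0.4·0.7500 + 0.25·0.1500; P(species A) ≈ 0.0940, P(species B) ≈ 0.8054, P(species C) ≈ 0.1007
After 'absent': normaliser = 0.35·0.0940 + 0.4·0.8054 + 0.25·0.1007; P(species A) ≈ 0.0865, P(species B) ≈ 0.8473, P(species C) ≈ 0.0662
After 'absent': normaliser = 0.35·0.0865 + 0.4·0.8473 + 0.25·0.0662; P(species A) ≈ 0.0785, P(species B) ≈ 0.8786, P(species C) ≈ 0.0429
After 'absent': normaliser = 0.35·0.0785 + 0.4·0.8786 + 0.25·0.0429; P(species A) ≈ 0.0705, P(species B) ≈ 0.9020, P(species C) ≈ 0.0275
After 'absent': normaliser = 0.35·0.0705 + 0.4·0.9020 + 0.25·0.0275; P(species A) ≈ 0.0629, P(species B) ≈ 0.9196, P(species C) ≈ 0.0175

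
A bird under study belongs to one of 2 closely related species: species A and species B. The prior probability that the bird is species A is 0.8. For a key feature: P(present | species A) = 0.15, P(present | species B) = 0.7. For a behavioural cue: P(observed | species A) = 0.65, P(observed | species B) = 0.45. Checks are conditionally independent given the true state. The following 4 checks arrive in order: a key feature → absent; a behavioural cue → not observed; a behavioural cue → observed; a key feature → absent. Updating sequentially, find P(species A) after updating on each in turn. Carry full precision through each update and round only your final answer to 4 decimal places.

After a key feature='absent': P(species A) = 0.85·0.8000 / (0.85·0.8000 + 0.3·0.2000) ≈ 0.9189
After a behavioural cue='not observed': P(species A) = 0.35·0.9189 / (0.35·0.9189 + 0.55·0.0811) ≈ 0.8782
After a behavioural cue='observed': P(species A) = 0.65·0.8782 / (0.65·0.8782 + 0.45·0.1218) ≈ 0.9124
After a key feature='absent': P(species A) = 0.85·0.9124 / (0.85·0.9124 + 0.3·0.0876) ≈ 0.9672

0.9672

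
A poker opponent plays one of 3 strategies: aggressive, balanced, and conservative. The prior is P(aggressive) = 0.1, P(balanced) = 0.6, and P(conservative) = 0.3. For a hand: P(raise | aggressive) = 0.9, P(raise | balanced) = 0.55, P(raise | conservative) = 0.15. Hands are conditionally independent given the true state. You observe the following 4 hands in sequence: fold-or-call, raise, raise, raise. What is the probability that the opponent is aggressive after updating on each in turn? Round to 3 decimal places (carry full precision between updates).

After 'fold-or-call': normaliser = 0.1·0.1000 + 0.45·0.6000 + 0.85·0.3000; P(aggressive) ≈ 0.0187, P(balanced) ≈ 0.5047, P(conservative) ≈ 0.4766
After 'raise': normaliser = 0.9·0.0187 + 0.55·0.5047 + 0.15·0.4766; P(aggressive) ≈ 0.0460, P(balanced) ≈ 0.7586, P(conservative) ≈ 0.1954
After 'raise': normaliser = 0.9·0.0460 + 0.55·0.7586 + 0.15·0.1954; P(aggressive) ≈ 0.0848, P(balanced) ≈ 0.8551, P(conservative) ≈ 0.0601
After 'raise': normaliser = 0.9·0.0848 + 0.55·0.8551 + 0.15·0.0601; P(aggressive) ≈ 0.1374, P(balanced) ≈ 0.8464, P(conservative) ≈ 0.0162

0.137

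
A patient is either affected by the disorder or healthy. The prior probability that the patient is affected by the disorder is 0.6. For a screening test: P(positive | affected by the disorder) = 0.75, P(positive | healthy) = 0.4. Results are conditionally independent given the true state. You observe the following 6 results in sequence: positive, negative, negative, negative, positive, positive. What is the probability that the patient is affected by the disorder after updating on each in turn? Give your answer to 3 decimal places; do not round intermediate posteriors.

0.417

Each posterior becomes the prior for the next update.
After 'positive': P(affected) = 0.75·0.6000 / (0.75·0.6000 + 0.4·0.4000) ≈ 0.7377
After 'negative': P(affected) = 0.25·0.7377 / (0.25·0.7377 + 0.6·0.2623) ≈ 0.5396
After 'negative': P(affected) = 0.25·0.5396 / (0.25·0.5396 + 0.6·0.4604) ≈ 0.3281
After 'negative': P(affected) = 0.25·0.3281 / (0.25·0.3281 + 0.6·0.6719) ≈ 0.1691
After 'positive': P(affected) = 0.75·0.1691 / (0.75·0.1691 + 0.4·0.8309) ≈ 0.2761
After 'positive': P(affected) = 0.75·0.2761 / (0.75·0.2761 + 0.4·0.7239) ≈ 0.4170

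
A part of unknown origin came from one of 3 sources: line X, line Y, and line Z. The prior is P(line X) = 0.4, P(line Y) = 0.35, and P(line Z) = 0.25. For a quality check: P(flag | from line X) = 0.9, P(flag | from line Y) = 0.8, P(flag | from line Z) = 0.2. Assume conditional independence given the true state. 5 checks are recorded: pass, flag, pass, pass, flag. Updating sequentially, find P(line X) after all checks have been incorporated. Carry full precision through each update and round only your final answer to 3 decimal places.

0.045

After 'pass': normaliser = 0.1·0.4000 + 0.2·0.3500 + 0.8·0.2500; P(line X) ≈ 0.1290, P(line Y) ≈ 0.2258, P(line Z) ≈ 0.6452
After 'flag': normaliser = 0.9·0.1290 + 0.8·0.2258 + 0.2·0.6452; P(line X) ≈ 0.2727, P(line Y) ≈ 0.4242, P(line Z) ≈ 0.3030
After 'pass': normaliser = 0.1·0.2727 + 0.2·0.4242 + 0.8·0.3030; P(line X) ≈ 0.0769, P(line Y) ≈ 0.2393, P(line Z) ≈ 0.6838
After 'pass': normaliser = 0.1·0.0769 + 0.2·0.2393 + 0.8·0.6838; P(line X) ≈ 0.0128, P(line Y) ≈ 0.0794, P(line Z) ≈ 0.9078
After 'flag': normaliser = 0.9·0.0128 + 0.8·0.0794 + 0.2·0.9078; P(line X) ≈ 0.0448, P(line Y) ≈ 0.2477, P(line Z) ≈ 0.7076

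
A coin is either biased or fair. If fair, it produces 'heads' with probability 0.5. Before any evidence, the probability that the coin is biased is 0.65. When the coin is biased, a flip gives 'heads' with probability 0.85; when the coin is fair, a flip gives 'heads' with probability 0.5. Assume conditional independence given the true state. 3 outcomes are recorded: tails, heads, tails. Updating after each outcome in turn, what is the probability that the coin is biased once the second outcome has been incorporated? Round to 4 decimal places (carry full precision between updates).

0.4864

After 'tails': P(biased) = 0.15·0.6500 / (0.15·0.6500 + 0.5·0.3500) ≈ 0.3578
After 'heads': P(biased) = 0.85·0.3578 / (0.85·0.3578 + 0.5·0.6422) ≈ 0.4864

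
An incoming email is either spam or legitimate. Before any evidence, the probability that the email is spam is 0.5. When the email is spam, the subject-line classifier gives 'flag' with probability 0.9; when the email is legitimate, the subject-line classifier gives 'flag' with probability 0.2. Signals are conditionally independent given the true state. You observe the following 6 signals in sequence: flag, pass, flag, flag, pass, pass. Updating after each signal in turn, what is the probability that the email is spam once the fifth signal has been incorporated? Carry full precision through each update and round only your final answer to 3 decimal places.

Apply Bayes' rule sequentially, carrying P(spam) forward.
After 'flag': P(spam) = 0.9·0.5000 / (0.9·0.5000 + 0.2·0.5000) ≈ 0.8182
After 'pass': P(spam) = 0.1·0.8182 / (0.1·0.8182 + 0.8·0.1818) ≈ 0.3600
After 'flag': P(spam) = 0.9·0.3600 / (0.9·0.3600 + 0.2·0.6400) ≈ 0.7168
After 'flag': P(spam) = 0.9·0.7168 / (0.9·0.7168 + 0.2·0.2832) ≈ 0.9193
After 'pass': P(spam) = 0.1·0.9193 / (0.1·0.9193 + 0.8·0.0807) ≈ 0.5874

0.587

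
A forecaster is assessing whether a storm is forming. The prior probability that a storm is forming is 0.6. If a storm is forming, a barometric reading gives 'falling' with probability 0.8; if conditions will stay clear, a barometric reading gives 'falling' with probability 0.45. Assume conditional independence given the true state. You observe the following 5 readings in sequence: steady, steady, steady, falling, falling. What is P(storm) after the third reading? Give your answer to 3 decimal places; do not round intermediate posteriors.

Apply Bayes' rule sequentially, carrying P(storm) forward.
After 'steady': P(storm) = 0.2·0.6000 / (0.2·0.6000 + 0.55·0.4000) ≈ 0.3529
After 'steady': P(storm) = 0.2·0.3529 / (0.2·0.3529 + 0.55·0.6471) ≈ 0.1655
After 'steady': P(storm) = 0.2·0.1655 / (0.2·0.1655 + 0.55·0.8345) ≈ 0.0673

0.067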